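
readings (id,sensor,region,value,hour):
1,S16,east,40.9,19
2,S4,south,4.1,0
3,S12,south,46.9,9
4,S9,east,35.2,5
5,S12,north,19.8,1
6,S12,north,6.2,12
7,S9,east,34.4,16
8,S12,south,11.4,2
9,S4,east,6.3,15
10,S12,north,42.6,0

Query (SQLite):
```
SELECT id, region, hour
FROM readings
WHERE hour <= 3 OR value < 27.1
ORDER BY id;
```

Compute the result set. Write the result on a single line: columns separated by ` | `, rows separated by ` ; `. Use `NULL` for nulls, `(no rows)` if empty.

hour <= 3: ids {2, 5, 8, 10}
value < 27.1: ids {2, 5, 6, 8, 9}
Combine with OR.

2 | south | 0 ; 5 | north | 1 ; 6 | north | 12 ; 8 | south | 2 ; 9 | east | 15 ; 10 | north | 0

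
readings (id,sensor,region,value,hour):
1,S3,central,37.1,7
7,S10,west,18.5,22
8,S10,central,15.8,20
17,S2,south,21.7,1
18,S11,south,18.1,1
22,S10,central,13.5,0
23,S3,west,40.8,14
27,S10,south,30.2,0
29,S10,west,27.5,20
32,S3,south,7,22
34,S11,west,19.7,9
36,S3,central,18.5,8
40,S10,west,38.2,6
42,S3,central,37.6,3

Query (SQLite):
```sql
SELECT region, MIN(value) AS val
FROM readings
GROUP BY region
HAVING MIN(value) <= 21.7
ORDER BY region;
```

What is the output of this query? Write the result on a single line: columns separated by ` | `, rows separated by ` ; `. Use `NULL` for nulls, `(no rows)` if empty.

central | 13.5 ; south | 7 ; west | 18.5

Partition readings by region; compute MIN(value) within each group.
HAVING: keep groups where MIN(value) <= 21.7.
  central: ids {1, 8, 22, 36, 42} → MIN(value)=13.5
  south: ids {17, 18, 27, 32} → MIN(value)=7
  west: ids {7, 23, 29, 34, 40} → MIN(value)=18.5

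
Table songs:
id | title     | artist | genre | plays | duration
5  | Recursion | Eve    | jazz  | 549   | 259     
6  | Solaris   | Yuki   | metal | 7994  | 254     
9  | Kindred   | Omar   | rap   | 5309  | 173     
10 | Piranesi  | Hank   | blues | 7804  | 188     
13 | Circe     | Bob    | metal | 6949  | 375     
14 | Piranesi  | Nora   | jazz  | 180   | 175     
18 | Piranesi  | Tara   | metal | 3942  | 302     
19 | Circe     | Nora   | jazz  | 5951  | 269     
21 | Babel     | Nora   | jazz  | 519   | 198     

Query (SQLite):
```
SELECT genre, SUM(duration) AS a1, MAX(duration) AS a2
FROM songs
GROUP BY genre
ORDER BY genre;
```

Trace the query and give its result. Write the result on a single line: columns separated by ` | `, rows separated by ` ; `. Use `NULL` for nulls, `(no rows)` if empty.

Group songs by genre.
Per group compute: SUM(duration), MAX(duration).
  blues: ids {10} → SUM(duration)=188, MAX(duration)=188
  jazz: ids {5, 14, 19, 21} → SUM(duration)=901, MAX(duration)=269
  metal: ids {6, 13, 18} → SUM(duration)=931, MAX(duration)=375
  rap: ids {9} → SUM(duration)=173, MAX(duration)=173

blues | 188 | 188 ; jazz | 901 | 269 ; metal | 931 | 375 ; rap | 173 | 173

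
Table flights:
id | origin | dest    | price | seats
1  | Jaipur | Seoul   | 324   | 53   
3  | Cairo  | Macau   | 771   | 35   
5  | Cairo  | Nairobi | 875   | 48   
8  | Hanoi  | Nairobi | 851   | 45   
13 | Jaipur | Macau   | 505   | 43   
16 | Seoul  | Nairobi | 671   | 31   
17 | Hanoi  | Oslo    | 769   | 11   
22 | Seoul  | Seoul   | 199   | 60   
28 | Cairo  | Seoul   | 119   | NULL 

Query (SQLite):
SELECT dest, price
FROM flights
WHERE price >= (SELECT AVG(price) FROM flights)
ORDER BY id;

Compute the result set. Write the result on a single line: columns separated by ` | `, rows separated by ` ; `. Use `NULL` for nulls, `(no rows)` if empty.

Scalar subquery: AVG(price) over all flights rows = 564.888889 (≈; comparison uses full precision).
Keep rows where price >= that value.

Macau | 771 ; Nairobi | 875 ; Nairobi | 851 ; Nairobi | 671 ; Oslo | 769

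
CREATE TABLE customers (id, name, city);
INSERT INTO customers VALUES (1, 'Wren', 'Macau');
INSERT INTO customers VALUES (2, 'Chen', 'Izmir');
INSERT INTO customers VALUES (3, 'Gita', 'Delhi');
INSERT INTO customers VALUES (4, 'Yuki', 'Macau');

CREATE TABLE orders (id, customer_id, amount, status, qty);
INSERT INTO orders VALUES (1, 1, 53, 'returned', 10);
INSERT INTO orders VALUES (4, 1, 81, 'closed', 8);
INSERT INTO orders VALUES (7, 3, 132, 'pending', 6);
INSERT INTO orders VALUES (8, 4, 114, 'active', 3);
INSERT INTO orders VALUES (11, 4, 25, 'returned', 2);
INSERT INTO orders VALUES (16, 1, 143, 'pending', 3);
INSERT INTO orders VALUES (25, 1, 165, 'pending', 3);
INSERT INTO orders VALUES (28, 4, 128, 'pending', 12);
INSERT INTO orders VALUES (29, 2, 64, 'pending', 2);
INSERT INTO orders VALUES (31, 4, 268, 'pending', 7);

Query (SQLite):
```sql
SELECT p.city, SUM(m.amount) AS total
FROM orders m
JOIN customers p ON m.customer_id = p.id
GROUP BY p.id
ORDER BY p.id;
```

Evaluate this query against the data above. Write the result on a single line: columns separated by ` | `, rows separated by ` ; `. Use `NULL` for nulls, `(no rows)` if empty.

Macau | 442 ; Izmir | 64 ; Delhi | 132 ; Macau | 535

Join each orders row to its customers via customer_id.
Group joined rows by customers.id; compute SUM(m.amount) per group.
  1: ids {1, 4, 16, 25} → SUM(m.amount)=442
  2: ids {29} → SUM(m.amount)=64
  3: ids {7} → SUM(m.amount)=132
  4: ids {8, 11, 28, 31} → SUM(m.amount)=535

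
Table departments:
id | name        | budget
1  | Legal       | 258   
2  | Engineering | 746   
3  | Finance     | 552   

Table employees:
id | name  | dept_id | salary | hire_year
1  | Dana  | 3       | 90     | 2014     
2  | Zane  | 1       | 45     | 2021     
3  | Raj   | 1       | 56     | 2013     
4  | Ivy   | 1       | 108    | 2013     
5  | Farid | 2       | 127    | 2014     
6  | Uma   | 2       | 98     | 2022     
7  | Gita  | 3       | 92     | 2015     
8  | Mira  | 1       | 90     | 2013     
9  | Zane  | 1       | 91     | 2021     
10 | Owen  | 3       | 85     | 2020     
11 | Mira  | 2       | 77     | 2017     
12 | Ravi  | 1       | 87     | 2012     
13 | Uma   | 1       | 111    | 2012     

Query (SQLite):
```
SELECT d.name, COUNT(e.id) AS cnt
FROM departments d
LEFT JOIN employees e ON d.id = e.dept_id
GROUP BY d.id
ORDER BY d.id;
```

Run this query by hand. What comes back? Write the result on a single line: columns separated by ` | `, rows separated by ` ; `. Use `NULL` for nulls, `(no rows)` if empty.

Legal | 7 ; Engineering | 3 ; Finance | 3

LEFT JOIN keeps every departments row; unmatched ones get NULL for employees columns.
Group by departments.id and compute COUNT(e.id). COUNT(col) of an all-NULL group is 0.
  1: ids {2, 3, 4, 8, 9, 12, 13} → COUNT(e.id)=7
  2: ids {5, 6, 11} → COUNT(e.id)=3
  3: ids {1, 7, 10} → COUNT(e.id)=3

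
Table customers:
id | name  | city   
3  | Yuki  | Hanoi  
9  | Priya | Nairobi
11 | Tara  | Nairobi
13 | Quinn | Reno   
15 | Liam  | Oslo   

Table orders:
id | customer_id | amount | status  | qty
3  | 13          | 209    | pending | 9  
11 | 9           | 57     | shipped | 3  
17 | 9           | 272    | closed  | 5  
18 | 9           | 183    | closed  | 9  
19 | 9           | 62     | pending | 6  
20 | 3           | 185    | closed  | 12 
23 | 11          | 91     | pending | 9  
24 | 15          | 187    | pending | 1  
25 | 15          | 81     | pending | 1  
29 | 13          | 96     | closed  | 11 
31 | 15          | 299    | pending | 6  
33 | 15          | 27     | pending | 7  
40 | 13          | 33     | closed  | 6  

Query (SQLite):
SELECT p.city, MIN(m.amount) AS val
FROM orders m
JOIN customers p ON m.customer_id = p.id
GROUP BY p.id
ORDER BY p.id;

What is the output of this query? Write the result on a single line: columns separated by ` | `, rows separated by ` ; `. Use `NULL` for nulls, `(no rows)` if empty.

Hanoi | 185 ; Nairobi | 57 ; Nairobi | 91 ; Reno | 33 ; Oslo | 27

Join each orders row to its customers via customer_id.
Group joined rows by customers.id; compute MIN(m.amount) per group.
  3: ids {20} → MIN(m.amount)=185
  9: ids {11, 17, 18, 19} → MIN(m.amount)=57
  11: ids {23} → MIN(m.amount)=91
  13: ids {3, 29, 40} → MIN(m.amount)=33
  15: ids {24, 25, 31, 33} → MIN(m.amount)=27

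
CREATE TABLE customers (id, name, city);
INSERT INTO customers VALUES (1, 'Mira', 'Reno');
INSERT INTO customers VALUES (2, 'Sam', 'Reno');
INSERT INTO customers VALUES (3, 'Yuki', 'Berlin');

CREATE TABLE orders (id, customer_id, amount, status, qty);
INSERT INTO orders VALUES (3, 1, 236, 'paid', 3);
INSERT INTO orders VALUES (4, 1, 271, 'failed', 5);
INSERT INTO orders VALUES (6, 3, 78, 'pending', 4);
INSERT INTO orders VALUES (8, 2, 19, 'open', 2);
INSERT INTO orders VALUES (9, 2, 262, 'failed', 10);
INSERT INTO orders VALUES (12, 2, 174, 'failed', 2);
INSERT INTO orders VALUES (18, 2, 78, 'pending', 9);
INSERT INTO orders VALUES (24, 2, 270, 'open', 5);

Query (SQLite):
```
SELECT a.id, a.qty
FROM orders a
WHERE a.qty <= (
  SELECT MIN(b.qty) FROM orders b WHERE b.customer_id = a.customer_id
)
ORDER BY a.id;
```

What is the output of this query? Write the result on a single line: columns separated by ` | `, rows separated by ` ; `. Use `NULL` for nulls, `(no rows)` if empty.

For each orders row a, compute MIN(qty) over rows sharing a.customer_id.
Keep row a if a.qty <= that per-group MIN.
  customer_id=1: MIN(qty) = 3
  customer_id=2: MIN(qty) = 2
  customer_id=3: MIN(qty) = 4

3 | 3 ; 6 | 4 ; 8 | 2 ; 12 | 2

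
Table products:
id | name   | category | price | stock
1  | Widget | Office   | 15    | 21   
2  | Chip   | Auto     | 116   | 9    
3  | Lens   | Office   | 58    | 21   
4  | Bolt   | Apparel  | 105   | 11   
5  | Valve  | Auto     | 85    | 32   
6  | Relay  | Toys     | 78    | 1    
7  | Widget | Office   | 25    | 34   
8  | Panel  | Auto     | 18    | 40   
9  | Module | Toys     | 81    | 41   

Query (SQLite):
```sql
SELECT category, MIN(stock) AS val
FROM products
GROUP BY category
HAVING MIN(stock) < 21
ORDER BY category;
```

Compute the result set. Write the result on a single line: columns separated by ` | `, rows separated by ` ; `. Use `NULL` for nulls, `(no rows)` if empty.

Apparel | 11 ; Auto | 9 ; Toys | 1

Partition products by category; compute MIN(stock) within each group.
HAVING: keep groups where MIN(stock) < 21.
  Apparel: ids {4} → MIN(stock)=11
  Auto: ids {2, 5, 8} → MIN(stock)=9
  Office: ids {1, 3, 7} → MIN(stock)=21
  Toys: ids {6, 9} → MIN(stock)=1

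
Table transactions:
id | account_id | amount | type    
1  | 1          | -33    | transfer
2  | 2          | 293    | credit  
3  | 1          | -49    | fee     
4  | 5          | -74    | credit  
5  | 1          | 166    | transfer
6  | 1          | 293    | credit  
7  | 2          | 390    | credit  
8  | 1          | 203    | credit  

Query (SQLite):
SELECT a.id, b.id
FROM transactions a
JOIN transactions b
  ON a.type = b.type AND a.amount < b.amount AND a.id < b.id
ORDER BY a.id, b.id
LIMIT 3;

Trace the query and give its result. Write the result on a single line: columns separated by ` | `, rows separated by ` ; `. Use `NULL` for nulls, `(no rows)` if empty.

Pairs (a,b) with same type, a.amount < b.amount, a.id < b.id.
type groups: credit:{2,4,6,7,8} fee:{3} transfer:{1,5}
Ordered by (a.id, b.id); first 3.

1 | 5 ; 2 | 7 ; 4 | 6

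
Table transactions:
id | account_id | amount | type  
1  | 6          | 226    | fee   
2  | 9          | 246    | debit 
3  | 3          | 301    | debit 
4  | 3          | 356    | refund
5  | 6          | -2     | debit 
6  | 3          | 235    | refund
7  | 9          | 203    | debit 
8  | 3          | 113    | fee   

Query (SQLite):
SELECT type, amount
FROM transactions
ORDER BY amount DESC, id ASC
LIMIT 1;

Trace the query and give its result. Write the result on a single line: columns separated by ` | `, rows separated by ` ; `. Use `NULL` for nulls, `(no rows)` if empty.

refund | 356

Sort by amount desc, tiebreak id asc: (356, id=4), (301, id=3), (246, id=2), (235, id=6) …. Take first 1.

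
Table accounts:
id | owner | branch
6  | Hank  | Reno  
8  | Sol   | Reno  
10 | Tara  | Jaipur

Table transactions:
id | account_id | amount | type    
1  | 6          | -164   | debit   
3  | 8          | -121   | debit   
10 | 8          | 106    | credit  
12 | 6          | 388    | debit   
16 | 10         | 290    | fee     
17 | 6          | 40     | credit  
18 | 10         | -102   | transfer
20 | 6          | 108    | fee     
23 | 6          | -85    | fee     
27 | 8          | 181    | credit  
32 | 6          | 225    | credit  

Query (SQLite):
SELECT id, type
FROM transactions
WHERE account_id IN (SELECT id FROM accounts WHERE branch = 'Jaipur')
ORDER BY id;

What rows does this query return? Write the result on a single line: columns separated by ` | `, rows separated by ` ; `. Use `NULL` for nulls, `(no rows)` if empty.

Inner query: accounts.id where branch = 'Jaipur'.
Outer: keep transactions rows whose account_id is in that set.
Inner query → {10}

16 | fee ; 18 | transfer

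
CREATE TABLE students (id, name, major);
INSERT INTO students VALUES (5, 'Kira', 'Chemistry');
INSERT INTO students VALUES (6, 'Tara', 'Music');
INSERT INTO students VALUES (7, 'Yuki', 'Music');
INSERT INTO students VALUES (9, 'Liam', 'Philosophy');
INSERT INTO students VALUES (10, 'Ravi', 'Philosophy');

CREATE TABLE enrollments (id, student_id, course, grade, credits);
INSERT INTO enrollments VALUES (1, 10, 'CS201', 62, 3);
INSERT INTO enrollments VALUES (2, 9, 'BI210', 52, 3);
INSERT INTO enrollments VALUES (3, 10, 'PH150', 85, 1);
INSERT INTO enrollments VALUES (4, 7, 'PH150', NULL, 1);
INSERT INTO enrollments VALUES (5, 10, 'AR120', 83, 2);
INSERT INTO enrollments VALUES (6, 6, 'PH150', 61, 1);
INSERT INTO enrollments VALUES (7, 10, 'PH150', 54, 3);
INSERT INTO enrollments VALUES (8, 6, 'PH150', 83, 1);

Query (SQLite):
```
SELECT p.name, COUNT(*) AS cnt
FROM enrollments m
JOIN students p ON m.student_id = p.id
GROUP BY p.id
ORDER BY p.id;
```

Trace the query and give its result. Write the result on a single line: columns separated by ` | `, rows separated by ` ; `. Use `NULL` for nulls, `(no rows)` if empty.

Tara | 2 ; Yuki | 1 ; Liam | 1 ; Ravi | 4

Join each enrollments row to its students via student_id.
Group joined rows by students.id; compute COUNT(*) per group.
  6: ids {6, 8} → COUNT(*)=2
  7: ids {4} → COUNT(*)=1
  9: ids {2} → COUNT(*)=1
  10: ids {1, 3, 5, 7} → COUNT(*)=4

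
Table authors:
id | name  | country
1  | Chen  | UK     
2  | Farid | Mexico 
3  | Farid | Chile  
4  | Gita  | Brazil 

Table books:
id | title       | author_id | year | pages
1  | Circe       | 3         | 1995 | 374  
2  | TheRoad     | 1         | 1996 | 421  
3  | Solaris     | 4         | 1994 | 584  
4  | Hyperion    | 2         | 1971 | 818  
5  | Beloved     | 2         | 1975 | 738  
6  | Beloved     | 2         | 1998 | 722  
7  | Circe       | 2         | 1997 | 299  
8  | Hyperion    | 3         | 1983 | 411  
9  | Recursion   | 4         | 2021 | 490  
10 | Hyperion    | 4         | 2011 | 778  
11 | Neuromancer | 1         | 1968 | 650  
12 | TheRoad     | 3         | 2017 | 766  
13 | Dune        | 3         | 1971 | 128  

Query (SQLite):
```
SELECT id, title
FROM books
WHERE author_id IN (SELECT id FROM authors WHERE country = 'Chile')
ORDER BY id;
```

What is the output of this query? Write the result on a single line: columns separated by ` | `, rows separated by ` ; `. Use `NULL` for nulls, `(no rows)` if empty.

Inner query: authors.id where country = 'Chile'.
Outer: keep books rows whose author_id is in that set.
Inner query → {3}

1 | Circe ; 8 | Hyperion ; 12 | TheRoad ; 13 | Dune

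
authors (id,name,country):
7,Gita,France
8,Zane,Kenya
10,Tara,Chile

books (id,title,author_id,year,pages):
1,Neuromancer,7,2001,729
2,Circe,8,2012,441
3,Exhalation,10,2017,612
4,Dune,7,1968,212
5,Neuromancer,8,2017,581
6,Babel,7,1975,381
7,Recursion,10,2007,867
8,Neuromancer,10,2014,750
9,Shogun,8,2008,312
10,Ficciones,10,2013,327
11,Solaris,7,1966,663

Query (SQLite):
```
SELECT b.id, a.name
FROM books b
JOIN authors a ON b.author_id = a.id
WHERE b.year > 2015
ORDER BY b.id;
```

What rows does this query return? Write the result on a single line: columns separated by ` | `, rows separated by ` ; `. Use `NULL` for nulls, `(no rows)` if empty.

Each books row matches the authors row where author_id = authors.id.
Then keep rows with b.year > 2015.

3 | Tara ; 5 | Zane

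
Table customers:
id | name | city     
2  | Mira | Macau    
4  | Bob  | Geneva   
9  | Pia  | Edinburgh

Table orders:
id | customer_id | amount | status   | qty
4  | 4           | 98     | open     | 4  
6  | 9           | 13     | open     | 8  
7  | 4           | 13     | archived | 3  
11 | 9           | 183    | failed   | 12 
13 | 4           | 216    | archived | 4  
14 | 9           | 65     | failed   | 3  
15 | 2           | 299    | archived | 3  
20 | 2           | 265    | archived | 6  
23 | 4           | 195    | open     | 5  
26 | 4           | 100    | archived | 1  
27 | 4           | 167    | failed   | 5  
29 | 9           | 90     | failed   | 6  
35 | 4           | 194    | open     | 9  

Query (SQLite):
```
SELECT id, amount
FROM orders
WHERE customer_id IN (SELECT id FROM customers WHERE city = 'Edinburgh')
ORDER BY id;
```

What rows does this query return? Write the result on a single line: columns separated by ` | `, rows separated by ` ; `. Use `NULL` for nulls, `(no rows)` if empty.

6 | 13 ; 11 | 183 ; 14 | 65 ; 29 | 90

Inner query: customers.id where city = 'Edinburgh'.
Outer: keep orders rows whose customer_id is in that set.
Inner query → {9}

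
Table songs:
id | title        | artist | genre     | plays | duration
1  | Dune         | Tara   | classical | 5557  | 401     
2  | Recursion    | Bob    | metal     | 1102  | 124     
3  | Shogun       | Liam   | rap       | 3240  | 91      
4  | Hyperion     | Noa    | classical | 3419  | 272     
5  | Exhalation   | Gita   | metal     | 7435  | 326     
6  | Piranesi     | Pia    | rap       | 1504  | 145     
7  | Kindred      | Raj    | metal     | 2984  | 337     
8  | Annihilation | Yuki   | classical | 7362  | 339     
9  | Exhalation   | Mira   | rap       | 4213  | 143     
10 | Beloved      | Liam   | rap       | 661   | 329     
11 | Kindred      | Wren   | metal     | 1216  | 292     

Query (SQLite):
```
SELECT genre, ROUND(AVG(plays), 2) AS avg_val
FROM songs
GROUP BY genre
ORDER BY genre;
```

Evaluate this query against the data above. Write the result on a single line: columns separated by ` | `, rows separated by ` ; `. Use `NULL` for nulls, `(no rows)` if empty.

Partition songs by genre; compute ROUND(AVG(plays), 2) within each group.
  classical: ids {1, 4, 8} → ROUND(AVG(plays), 2)=5446
  metal: ids {2, 5, 7, 11} → ROUND(AVG(plays), 2)=3184.25
  rap: ids {3, 6, 9, 10} → ROUND(AVG(plays), 2)=2404.5

classical | 5446 ; metal | 3184.25 ; rap | 2404.5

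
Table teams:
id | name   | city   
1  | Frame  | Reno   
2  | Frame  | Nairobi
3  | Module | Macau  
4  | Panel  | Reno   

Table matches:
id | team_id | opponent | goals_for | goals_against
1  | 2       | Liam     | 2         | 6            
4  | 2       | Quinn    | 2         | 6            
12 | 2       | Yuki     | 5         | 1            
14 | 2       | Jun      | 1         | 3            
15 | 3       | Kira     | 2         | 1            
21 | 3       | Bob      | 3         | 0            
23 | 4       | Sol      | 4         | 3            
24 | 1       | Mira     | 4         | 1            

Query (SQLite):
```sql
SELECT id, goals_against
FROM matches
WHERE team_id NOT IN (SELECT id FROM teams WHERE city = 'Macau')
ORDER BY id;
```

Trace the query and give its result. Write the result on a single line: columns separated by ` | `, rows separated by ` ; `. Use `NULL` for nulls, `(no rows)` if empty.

1 | 6 ; 4 | 6 ; 12 | 1 ; 14 | 3 ; 23 | 3 ; 24 | 1

Inner query: teams.id where city = 'Macau'.
Outer: keep matches rows whose team_id is not in that set.
Inner query → {3}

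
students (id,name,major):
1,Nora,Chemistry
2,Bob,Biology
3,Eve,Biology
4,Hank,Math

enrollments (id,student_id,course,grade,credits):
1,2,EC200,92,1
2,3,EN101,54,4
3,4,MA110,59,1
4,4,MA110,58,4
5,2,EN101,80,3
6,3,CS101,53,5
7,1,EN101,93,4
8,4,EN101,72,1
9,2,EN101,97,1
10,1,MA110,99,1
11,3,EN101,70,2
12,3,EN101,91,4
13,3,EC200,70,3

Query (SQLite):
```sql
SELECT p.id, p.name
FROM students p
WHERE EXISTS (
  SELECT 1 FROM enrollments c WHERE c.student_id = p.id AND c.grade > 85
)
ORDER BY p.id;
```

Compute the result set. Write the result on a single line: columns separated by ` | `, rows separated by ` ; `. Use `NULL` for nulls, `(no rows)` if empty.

For each students row, check whether any enrollments with matching student_id has grade > 85.
Keep rows where that is true.

1 | Nora ; 2 | Bob ; 3 | Eve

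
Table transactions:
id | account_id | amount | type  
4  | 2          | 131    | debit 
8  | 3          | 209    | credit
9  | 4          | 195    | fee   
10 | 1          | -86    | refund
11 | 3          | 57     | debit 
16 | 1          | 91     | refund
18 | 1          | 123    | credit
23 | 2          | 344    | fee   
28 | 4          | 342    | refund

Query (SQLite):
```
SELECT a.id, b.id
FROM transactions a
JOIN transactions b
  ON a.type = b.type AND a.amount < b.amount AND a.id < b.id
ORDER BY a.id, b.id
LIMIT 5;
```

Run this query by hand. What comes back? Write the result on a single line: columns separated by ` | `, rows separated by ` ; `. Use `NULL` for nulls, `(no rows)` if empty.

Pairs (a,b) with same type, a.amount < b.amount, a.id < b.id.
type groups: credit:{8,18} debit:{4,11} fee:{9,23} refund:{10,16,28}
Ordered by (a.id, b.id); first 5.

9 | 23 ; 10 | 16 ; 10 | 28 ; 16 | 28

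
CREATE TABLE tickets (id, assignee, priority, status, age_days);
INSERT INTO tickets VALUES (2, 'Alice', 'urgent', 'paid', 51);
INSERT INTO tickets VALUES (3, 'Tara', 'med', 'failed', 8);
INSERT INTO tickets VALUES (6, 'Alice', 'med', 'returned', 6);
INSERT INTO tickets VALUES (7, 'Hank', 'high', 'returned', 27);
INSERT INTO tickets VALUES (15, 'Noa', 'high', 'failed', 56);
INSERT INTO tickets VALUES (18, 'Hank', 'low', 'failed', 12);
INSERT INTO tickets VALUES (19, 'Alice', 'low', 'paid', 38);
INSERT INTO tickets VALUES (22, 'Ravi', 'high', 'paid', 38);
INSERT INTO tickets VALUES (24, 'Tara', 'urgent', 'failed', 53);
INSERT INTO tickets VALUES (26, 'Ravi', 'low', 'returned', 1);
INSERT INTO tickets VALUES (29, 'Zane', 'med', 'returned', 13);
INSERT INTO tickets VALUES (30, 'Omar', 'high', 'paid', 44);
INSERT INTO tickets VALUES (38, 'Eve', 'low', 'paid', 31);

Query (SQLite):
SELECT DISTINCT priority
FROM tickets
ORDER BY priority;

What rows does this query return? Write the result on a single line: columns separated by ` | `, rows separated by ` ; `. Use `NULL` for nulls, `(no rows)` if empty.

Collect distinct priority values from tickets.

high ; low ; med ; urgent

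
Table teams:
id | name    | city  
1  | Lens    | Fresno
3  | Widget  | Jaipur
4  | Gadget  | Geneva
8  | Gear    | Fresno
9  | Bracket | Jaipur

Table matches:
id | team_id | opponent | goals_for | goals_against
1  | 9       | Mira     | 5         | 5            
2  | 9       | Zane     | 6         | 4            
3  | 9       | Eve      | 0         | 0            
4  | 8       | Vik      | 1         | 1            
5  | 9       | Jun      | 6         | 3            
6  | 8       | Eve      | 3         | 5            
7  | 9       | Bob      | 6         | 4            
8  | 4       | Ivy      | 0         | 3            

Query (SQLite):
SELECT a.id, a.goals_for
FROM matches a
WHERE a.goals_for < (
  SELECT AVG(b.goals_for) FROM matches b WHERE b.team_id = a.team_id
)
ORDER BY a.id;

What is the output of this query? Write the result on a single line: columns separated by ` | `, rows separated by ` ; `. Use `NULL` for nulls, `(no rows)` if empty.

3 | 0 ; 4 | 1

For each matches row a, compute AVG(goals_for) over rows sharing a.team_id.
Keep row a if a.goals_for < that per-group AVG.
  team_id=4: AVG(goals_for) = 0.0
  team_id=8: AVG(goals_for) = 2.0
  team_id=9: AVG(goals_for) = 4.6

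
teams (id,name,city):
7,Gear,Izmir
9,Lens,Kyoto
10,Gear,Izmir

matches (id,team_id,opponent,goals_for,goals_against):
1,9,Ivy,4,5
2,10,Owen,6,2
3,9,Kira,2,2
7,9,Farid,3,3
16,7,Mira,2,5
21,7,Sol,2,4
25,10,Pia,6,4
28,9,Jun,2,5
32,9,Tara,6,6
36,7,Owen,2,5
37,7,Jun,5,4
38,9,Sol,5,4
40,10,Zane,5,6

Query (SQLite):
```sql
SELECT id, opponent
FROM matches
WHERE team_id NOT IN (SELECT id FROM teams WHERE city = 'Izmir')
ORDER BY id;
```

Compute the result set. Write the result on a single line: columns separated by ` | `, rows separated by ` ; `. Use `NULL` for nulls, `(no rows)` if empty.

1 | Ivy ; 3 | Kira ; 7 | Farid ; 28 | Jun ; 32 | Tara ; 38 | Sol

Inner query: teams.id where city = 'Izmir'.
Outer: keep matches rows whose team_id is not in that set.
Inner query → {7, 10}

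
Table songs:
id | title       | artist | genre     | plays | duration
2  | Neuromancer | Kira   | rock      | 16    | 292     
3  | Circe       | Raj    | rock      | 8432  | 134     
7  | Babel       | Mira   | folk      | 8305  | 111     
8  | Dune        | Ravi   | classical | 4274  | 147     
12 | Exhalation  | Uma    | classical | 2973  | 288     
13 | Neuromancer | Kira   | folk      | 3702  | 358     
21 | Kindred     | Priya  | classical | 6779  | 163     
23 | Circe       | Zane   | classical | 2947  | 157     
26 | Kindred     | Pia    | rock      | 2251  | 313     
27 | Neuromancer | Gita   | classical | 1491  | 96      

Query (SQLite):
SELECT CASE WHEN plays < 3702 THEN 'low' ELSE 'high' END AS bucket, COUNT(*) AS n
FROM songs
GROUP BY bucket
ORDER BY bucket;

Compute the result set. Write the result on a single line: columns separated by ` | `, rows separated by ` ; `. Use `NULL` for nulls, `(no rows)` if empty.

Bucket rows by plays < 3702 → 'low' else 'high'; count each bucket.

high | 5 ; low | 5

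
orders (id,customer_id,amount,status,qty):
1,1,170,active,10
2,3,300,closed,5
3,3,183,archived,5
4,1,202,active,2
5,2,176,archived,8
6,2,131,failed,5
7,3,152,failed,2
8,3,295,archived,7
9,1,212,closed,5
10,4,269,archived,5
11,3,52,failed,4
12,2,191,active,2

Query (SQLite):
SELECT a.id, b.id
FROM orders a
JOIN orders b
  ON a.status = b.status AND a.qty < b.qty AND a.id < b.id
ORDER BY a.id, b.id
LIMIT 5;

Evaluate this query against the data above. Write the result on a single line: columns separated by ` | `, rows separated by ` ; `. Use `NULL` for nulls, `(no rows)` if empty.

3 | 5 ; 3 | 8 ; 7 | 11

Pairs (a,b) with same status, a.qty < b.qty, a.id < b.id.
status groups: active:{1,4,12} archived:{3,5,8,10} closed:{2,9} failed:{6,7,11}
Ordered by (a.id, b.id); first 5.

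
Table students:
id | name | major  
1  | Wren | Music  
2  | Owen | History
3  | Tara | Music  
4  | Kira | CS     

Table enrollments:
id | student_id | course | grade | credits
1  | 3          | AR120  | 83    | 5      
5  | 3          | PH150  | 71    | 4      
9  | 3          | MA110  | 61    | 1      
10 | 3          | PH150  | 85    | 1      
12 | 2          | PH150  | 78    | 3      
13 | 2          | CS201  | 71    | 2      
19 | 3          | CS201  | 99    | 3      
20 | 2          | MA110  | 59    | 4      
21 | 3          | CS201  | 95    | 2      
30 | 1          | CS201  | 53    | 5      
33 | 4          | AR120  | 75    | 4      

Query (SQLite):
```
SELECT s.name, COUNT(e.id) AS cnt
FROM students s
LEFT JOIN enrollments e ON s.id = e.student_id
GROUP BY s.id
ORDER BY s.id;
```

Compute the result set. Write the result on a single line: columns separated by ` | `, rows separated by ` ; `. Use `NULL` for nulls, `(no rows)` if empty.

LEFT JOIN keeps every students row; unmatched ones get NULL for enrollments columns.
Group by students.id and compute COUNT(e.id). COUNT(col) of an all-NULL group is 0.
  1: ids {30} → COUNT(e.id)=1
  2: ids {12, 13, 20} → COUNT(e.id)=3
  3: ids {1, 5, 9, 10, 19, 21} → COUNT(e.id)=6
  4: ids {33} → COUNT(e.id)=1

Wren | 1 ; Owen | 3 ; Tara | 6 ; Kira | 1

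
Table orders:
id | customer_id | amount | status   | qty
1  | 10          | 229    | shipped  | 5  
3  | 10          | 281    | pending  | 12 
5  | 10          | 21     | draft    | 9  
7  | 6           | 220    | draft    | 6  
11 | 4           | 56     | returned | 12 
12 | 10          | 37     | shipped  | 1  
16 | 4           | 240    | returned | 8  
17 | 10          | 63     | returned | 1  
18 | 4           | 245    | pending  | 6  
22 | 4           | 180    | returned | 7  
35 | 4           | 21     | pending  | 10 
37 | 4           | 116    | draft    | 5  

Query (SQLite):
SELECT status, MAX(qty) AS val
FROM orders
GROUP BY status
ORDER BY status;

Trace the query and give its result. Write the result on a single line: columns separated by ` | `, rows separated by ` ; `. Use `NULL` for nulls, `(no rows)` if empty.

draft | 9 ; pending | 12 ; returned | 12 ; shipped | 5

Partition orders by status; compute MAX(qty) within each group.
  draft: ids {5, 7, 37} → MAX(qty)=9
  pending: ids {3, 18, 35} → MAX(qty)=12
  returned: ids {11, 16, 17, 22} → MAX(qty)=12
  shipped: ids {1, 12} → MAX(qty)=5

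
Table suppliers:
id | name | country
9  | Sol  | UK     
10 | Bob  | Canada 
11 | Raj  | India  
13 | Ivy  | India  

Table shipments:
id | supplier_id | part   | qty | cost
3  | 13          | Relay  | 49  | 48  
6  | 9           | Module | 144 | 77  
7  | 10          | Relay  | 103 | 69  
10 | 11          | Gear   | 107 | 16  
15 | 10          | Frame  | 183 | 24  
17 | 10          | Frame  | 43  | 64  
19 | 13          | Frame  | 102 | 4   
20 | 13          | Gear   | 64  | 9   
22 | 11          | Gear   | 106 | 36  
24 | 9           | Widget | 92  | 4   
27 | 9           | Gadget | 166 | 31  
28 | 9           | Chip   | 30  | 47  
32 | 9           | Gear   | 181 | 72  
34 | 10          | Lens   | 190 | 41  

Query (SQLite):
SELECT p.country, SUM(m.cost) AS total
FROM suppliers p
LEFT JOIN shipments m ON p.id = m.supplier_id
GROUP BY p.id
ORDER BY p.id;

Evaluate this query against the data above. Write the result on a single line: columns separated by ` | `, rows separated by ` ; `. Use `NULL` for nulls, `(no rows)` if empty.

LEFT JOIN keeps every suppliers row; unmatched ones get NULL for shipments columns.
Group by suppliers.id and compute SUM(m.cost). SUM over an all-NULL group is NULL.
  9: ids {6, 24, 27, 28, 32} → SUM(m.cost)=231
  10: ids {7, 15, 17, 34} → SUM(m.cost)=198
  11: ids {10, 22} → SUM(m.cost)=52
  13: ids {3, 19, 20} → SUM(m.cost)=61

UK | 231 ; Canada | 198 ; India | 52 ; India | 61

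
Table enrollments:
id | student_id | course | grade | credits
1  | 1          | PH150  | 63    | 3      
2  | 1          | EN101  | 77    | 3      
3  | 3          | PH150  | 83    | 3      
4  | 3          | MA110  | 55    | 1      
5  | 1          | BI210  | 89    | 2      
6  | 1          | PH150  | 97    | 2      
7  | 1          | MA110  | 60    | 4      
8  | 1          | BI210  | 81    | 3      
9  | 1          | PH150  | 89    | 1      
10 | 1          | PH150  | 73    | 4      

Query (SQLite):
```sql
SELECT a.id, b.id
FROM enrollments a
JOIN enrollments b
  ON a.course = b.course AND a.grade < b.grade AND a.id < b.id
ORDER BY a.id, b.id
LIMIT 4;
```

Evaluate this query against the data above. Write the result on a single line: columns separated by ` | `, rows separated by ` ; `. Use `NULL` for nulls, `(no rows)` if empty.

Pairs (a,b) with same course, a.grade < b.grade, a.id < b.id.
course groups: BI210:{5,8} EN101:{2} MA110:{4,7} PH150:{1,3,6,9,10}
Ordered by (a.id, b.id); first 4.

1 | 3 ; 1 | 6 ; 1 | 9 ; 1 | 10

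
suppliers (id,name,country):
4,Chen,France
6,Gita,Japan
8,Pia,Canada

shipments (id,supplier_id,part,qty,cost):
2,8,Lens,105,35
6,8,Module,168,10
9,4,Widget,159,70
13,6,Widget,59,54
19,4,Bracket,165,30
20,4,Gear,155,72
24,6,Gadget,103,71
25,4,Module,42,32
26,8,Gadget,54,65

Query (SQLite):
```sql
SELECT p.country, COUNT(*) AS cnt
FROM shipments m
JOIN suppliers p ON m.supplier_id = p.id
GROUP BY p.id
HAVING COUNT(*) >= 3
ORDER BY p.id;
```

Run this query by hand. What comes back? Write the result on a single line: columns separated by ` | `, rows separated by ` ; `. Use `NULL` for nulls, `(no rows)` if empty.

France | 4 ; Canada | 3

Join each shipments row to its suppliers via supplier_id.
Group joined rows by suppliers.id; compute COUNT(*) per group.
HAVING: keep groups with count ≥ 3.
  4: ids {9, 19, 20, 25} → COUNT(*)=4
  6: ids {13, 24} → COUNT(*)=2
  8: ids {2, 6, 26} → COUNT(*)=3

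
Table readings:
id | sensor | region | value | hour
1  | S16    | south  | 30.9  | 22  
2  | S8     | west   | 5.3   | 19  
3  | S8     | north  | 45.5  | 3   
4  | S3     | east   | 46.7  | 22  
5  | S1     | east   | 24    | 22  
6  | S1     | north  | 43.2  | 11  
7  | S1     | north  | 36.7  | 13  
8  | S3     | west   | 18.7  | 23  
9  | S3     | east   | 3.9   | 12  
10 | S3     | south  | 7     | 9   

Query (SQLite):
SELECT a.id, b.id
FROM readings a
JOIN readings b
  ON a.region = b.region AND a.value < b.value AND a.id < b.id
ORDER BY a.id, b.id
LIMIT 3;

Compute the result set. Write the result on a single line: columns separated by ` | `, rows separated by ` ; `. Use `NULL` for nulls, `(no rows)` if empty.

Pairs (a,b) with same region, a.value < b.value, a.id < b.id.
region groups: east:{4,5,9} north:{3,6,7} south:{1,10} west:{2,8}
Ordered by (a.id, b.id); first 3.

2 | 8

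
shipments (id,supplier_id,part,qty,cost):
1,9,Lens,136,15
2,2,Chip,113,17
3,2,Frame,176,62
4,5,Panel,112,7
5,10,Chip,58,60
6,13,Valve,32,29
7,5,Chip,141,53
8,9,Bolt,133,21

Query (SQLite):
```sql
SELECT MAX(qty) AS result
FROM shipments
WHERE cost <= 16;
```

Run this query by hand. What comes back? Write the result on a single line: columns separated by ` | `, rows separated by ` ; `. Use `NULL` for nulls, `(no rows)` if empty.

Rows where cost <= 16 → qty values: [136, 112].
MAX of non-NULL values = 136.

136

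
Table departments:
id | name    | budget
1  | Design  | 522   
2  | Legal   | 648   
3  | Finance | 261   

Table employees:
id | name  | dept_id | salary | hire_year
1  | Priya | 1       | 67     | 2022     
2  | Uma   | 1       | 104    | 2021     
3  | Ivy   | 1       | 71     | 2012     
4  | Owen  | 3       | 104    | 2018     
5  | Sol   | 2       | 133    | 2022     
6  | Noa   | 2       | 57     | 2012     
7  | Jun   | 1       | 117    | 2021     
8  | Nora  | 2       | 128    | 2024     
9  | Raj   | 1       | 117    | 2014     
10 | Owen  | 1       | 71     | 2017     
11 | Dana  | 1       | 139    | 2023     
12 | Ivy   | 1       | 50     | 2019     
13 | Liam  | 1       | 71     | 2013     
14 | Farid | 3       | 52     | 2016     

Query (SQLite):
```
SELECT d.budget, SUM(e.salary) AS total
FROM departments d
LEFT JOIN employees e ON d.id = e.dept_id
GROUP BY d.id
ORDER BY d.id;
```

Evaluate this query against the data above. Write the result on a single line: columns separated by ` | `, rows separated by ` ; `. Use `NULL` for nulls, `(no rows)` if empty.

522 | 807 ; 648 | 318 ; 261 | 156

LEFT JOIN keeps every departments row; unmatched ones get NULL for employees columns.
Group by departments.id and compute SUM(e.salary). SUM over an all-NULL group is NULL.
  1: ids {1, 2, 3, 7, 9, 10, 11, 12, 13} → SUM(e.salary)=807
  2: ids {5, 6, 8} → SUM(e.salary)=318
  3: ids {4, 14} → SUM(e.salary)=156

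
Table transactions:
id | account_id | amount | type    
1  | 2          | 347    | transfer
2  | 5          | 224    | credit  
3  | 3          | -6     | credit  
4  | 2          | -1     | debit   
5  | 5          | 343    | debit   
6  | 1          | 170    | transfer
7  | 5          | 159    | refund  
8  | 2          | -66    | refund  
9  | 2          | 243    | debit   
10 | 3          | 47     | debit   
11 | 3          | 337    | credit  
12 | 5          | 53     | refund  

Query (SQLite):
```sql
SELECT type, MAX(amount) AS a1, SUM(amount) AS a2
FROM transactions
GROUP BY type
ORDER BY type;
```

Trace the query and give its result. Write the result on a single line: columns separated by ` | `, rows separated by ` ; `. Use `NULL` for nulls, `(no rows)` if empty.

Group transactions by type.
Per group compute: MAX(amount), SUM(amount).
  credit: ids {2, 3, 11} → MAX(amount)=337, SUM(amount)=555
  debit: ids {4, 5, 9, 10} → MAX(amount)=343, SUM(amount)=632
  refund: ids {7, 8, 12} → MAX(amount)=159, SUM(amount)=146
  transfer: ids {1, 6} → MAX(amount)=347, SUM(amount)=517

credit | 337 | 555 ; debit | 343 | 632 ; refund | 159 | 146 ; transfer | 347 | 517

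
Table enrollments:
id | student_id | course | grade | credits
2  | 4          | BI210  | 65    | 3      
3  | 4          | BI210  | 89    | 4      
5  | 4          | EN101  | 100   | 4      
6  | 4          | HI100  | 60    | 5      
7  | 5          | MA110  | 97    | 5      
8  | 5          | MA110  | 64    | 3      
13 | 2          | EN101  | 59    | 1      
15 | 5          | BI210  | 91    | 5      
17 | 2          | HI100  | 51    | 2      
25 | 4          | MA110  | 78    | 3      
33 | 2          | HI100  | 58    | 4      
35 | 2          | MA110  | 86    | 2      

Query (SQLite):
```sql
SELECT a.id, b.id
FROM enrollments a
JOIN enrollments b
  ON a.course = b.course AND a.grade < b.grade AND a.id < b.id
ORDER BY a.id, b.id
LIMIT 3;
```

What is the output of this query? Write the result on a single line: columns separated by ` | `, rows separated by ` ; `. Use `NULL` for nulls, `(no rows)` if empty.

Pairs (a,b) with same course, a.grade < b.grade, a.id < b.id.
course groups: BI210:{2,3,15} EN101:{5,13} HI100:{6,17,33} MA110:{7,8,25,35}
Ordered by (a.id, b.id); first 3.

2 | 3 ; 2 | 15 ; 3 | 15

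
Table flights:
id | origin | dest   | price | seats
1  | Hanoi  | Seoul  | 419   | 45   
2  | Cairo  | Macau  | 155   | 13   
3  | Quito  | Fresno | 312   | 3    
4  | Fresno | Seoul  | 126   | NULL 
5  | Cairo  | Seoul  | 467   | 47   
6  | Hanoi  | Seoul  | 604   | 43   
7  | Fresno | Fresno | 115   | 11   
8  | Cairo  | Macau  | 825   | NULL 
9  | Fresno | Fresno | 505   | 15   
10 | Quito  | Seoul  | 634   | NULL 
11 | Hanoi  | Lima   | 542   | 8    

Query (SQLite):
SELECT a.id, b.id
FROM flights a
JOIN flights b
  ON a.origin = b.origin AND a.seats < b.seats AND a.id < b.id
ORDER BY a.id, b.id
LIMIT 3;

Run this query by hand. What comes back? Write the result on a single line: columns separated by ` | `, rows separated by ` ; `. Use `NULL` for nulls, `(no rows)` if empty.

2 | 5 ; 7 | 9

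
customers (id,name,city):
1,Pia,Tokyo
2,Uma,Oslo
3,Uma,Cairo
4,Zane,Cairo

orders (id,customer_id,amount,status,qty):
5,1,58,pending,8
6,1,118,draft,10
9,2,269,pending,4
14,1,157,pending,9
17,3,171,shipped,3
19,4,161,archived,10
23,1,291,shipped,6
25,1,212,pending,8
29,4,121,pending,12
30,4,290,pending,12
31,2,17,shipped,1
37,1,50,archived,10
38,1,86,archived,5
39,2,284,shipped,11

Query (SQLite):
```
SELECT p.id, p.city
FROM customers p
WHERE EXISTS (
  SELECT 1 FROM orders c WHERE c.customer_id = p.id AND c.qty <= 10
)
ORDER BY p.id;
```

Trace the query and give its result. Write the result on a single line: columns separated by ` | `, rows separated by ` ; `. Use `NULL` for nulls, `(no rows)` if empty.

1 | Tokyo ; 2 | Oslo ; 3 | Cairo ; 4 | Cairo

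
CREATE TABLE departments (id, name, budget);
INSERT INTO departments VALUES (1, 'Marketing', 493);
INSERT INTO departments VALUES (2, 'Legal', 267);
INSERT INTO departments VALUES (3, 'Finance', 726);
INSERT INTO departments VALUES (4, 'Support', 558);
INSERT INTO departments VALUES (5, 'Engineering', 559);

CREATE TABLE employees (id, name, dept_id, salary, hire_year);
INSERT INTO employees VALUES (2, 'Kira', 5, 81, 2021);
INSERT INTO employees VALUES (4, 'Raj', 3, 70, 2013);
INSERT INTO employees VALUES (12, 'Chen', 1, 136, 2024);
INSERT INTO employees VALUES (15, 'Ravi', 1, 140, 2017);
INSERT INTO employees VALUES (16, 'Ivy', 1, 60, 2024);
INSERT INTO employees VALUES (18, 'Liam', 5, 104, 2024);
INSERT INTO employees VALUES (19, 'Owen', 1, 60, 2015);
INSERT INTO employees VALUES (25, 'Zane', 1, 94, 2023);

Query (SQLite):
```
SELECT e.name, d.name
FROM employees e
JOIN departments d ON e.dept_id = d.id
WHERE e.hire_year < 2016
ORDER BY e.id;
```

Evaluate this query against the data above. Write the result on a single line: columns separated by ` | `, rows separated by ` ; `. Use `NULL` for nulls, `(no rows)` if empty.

Each employees row matches the departments row where dept_id = departments.id.
Then keep rows with e.hire_year < 2016.

Raj | Finance ; Owen | Marketing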